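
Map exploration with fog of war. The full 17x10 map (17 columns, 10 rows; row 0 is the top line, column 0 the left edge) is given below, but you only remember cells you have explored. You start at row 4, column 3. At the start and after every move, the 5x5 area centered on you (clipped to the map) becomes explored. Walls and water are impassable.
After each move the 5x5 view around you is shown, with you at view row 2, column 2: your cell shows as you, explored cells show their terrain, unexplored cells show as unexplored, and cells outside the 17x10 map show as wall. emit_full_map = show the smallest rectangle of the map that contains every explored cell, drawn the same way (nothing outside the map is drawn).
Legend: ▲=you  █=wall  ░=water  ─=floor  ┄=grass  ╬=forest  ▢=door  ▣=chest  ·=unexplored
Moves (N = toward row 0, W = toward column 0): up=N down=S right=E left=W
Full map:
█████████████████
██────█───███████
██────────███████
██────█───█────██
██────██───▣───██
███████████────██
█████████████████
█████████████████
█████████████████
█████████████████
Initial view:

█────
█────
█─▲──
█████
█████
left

██───
██───
██▲──
█████
█████

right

█────
█────
█─▲──
█████
█████

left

██───
██───
██▲──
█████
█████

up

██───
██───
██▲──
██───
█████

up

█████
██───
██▲──
██───
██───

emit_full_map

█████·
██───·
██▲───
██────
██────
██████
██████

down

██───
██───
██▲──
██───
█████

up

█████
██───
██▲──
██───
██───

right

█████
█────
█─▲──
█────
█────


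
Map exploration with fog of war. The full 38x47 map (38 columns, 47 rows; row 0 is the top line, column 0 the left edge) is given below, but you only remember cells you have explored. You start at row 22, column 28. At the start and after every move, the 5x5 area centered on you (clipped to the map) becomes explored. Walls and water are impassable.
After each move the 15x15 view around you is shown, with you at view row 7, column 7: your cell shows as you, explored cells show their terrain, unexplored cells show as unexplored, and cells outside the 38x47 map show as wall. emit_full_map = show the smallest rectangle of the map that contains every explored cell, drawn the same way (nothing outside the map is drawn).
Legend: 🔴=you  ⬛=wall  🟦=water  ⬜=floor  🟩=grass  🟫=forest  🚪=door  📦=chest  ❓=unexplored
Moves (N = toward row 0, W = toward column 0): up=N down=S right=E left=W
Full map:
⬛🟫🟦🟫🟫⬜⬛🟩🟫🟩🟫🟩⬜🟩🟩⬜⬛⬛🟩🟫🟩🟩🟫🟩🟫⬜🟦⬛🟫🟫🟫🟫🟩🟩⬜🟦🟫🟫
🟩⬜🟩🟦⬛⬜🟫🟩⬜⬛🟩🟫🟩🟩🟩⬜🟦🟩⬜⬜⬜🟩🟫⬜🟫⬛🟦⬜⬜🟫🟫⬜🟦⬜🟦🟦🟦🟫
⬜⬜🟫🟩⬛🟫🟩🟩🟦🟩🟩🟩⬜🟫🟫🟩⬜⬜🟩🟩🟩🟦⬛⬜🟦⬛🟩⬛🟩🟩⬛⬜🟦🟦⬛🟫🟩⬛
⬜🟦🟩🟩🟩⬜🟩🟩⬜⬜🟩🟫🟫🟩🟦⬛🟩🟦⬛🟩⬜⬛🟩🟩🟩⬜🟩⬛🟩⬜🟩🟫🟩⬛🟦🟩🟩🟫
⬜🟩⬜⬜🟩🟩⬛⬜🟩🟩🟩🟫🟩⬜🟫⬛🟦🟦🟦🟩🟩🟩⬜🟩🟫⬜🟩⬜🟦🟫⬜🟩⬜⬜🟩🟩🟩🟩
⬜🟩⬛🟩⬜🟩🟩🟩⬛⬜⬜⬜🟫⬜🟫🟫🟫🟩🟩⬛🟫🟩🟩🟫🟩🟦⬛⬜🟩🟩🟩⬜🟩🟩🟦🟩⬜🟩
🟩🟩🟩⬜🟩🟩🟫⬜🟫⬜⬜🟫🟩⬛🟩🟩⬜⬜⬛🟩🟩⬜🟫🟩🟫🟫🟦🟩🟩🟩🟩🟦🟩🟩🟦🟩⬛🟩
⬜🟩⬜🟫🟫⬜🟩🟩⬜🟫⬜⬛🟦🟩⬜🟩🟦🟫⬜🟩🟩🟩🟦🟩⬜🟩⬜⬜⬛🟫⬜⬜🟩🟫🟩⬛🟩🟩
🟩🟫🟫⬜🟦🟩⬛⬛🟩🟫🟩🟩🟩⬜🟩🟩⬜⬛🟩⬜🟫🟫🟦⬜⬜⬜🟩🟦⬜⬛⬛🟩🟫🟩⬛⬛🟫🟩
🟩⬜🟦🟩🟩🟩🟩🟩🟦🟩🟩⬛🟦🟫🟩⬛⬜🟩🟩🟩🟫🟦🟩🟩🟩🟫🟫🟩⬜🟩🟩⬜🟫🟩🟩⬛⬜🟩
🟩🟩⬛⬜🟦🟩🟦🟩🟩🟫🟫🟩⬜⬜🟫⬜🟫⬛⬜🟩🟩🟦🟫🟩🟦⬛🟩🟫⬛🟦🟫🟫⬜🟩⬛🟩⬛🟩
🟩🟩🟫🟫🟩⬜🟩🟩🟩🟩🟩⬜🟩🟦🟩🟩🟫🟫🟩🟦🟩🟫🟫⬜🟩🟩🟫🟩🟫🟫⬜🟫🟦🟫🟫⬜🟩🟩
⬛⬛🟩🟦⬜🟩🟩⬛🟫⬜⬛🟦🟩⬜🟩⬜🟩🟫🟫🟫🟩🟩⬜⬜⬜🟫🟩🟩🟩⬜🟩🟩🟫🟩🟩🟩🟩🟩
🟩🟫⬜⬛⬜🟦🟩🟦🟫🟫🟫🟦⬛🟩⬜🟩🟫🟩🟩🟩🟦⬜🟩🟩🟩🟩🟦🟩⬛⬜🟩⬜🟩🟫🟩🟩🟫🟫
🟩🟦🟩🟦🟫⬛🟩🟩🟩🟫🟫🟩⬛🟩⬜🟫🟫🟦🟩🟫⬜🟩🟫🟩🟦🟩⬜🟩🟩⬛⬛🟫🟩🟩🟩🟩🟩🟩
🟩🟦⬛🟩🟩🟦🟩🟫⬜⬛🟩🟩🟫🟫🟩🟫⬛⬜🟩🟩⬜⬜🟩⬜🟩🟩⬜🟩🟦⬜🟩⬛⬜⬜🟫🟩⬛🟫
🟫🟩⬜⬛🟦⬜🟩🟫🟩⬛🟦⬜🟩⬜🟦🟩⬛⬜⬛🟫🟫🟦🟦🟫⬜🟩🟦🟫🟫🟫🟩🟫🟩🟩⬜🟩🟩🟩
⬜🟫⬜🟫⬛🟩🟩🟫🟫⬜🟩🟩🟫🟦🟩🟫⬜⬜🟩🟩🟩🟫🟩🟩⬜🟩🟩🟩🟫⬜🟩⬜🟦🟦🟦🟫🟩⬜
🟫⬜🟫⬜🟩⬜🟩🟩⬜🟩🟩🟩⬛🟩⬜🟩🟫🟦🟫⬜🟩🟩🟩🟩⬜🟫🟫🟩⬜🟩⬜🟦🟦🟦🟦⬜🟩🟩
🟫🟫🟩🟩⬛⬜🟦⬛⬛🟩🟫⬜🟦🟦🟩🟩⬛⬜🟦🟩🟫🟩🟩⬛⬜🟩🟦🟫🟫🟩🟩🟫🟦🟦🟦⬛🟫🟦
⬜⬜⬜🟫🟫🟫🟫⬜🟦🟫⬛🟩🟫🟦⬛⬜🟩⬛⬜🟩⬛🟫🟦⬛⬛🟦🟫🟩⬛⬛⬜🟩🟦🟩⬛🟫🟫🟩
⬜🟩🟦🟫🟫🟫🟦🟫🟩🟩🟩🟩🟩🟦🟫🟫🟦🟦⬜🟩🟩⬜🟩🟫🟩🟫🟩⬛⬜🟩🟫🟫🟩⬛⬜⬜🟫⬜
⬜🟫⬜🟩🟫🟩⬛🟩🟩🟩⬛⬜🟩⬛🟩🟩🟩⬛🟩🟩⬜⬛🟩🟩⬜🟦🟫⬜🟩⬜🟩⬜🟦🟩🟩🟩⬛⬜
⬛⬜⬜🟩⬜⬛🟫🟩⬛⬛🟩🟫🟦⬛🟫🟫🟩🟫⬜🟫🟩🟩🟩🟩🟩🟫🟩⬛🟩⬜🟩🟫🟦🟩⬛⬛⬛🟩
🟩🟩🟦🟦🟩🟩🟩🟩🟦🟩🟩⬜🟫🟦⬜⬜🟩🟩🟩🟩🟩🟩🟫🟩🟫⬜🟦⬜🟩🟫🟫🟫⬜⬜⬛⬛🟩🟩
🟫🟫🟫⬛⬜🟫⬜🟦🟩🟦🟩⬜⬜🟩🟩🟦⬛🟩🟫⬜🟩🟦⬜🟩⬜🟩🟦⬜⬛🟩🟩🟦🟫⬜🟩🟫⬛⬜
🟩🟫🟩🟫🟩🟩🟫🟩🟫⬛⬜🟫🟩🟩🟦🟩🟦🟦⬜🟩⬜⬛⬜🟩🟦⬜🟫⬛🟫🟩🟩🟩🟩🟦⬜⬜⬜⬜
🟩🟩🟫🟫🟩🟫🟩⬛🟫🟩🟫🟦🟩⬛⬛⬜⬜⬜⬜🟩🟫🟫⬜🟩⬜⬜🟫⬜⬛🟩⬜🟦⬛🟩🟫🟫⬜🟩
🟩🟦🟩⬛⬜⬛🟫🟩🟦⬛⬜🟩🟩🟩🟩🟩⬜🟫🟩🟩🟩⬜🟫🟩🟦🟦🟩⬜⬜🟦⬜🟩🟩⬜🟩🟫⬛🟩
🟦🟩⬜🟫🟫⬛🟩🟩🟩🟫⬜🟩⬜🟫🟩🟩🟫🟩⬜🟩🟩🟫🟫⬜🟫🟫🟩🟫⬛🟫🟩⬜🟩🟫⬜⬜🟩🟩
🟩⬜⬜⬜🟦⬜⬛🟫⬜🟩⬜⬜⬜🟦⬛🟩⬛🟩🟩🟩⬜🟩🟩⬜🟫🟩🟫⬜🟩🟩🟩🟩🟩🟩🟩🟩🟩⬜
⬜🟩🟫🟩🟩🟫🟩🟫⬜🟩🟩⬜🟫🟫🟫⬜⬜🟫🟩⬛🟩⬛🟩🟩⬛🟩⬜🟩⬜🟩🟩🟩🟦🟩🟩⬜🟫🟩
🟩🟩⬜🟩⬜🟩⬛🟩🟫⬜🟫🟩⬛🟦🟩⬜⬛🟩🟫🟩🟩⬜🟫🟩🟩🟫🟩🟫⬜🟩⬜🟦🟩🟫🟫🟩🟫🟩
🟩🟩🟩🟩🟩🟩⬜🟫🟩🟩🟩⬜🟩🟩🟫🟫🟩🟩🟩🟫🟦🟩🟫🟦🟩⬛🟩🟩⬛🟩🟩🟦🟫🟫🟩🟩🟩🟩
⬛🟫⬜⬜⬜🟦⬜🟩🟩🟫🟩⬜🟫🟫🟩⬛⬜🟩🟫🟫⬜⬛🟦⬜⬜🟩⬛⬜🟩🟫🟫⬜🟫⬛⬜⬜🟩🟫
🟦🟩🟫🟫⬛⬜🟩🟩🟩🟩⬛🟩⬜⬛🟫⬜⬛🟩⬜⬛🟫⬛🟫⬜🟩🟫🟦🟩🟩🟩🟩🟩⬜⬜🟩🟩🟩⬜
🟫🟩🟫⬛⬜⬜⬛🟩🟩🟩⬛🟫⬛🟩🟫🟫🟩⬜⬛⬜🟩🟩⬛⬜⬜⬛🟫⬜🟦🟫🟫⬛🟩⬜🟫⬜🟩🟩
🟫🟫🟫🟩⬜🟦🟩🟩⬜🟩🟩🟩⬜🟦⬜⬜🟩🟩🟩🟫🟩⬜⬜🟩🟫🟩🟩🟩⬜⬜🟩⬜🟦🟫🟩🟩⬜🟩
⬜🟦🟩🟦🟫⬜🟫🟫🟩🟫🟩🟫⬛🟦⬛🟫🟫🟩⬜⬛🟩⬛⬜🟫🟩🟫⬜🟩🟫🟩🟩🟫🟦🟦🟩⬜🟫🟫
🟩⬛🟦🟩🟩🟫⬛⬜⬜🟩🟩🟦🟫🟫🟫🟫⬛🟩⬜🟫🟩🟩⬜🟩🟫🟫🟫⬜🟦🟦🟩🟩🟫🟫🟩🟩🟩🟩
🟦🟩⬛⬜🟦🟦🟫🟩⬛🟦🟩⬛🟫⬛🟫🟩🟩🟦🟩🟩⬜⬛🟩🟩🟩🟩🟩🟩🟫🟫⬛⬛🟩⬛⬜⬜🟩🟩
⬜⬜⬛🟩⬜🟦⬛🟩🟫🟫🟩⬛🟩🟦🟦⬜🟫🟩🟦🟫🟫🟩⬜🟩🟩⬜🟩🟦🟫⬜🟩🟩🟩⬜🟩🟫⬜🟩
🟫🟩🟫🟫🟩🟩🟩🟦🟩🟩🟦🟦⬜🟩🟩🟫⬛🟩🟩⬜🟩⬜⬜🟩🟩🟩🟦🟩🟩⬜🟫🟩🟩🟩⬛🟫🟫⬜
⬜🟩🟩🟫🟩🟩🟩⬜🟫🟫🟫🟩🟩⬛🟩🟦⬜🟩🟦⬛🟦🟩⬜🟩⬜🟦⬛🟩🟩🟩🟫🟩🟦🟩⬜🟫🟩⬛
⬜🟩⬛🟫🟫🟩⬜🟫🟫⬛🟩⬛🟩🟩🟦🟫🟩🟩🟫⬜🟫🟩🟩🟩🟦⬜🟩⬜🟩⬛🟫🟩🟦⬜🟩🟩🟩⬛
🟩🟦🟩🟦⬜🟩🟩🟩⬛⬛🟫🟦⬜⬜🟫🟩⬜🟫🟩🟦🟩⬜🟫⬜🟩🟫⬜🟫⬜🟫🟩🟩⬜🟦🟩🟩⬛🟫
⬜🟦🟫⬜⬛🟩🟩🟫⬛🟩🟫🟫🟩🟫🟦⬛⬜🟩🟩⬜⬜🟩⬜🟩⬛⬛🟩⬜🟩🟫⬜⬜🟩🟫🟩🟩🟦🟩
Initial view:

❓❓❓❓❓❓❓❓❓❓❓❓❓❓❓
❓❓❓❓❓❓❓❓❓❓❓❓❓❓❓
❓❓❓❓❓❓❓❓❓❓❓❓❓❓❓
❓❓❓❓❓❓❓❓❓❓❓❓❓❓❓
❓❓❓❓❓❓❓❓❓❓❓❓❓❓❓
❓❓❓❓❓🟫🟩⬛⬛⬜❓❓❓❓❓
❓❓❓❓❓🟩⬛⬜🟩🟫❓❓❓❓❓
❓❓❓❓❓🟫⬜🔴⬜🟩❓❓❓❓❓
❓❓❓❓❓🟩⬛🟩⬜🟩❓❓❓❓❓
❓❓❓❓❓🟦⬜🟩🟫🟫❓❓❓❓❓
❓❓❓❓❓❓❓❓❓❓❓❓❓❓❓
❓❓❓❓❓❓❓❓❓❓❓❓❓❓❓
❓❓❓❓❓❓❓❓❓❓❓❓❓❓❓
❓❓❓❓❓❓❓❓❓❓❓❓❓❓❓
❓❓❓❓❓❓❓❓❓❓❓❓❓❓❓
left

❓❓❓❓❓❓❓❓❓❓❓❓❓❓❓
❓❓❓❓❓❓❓❓❓❓❓❓❓❓❓
❓❓❓❓❓❓❓❓❓❓❓❓❓❓❓
❓❓❓❓❓❓❓❓❓❓❓❓❓❓❓
❓❓❓❓❓❓❓❓❓❓❓❓❓❓❓
❓❓❓❓❓🟦🟫🟩⬛⬛⬜❓❓❓❓
❓❓❓❓❓🟫🟩⬛⬜🟩🟫❓❓❓❓
❓❓❓❓❓🟦🟫🔴🟩⬜🟩❓❓❓❓
❓❓❓❓❓🟫🟩⬛🟩⬜🟩❓❓❓❓
❓❓❓❓❓⬜🟦⬜🟩🟫🟫❓❓❓❓
❓❓❓❓❓❓❓❓❓❓❓❓❓❓❓
❓❓❓❓❓❓❓❓❓❓❓❓❓❓❓
❓❓❓❓❓❓❓❓❓❓❓❓❓❓❓
❓❓❓❓❓❓❓❓❓❓❓❓❓❓❓
❓❓❓❓❓❓❓❓❓❓❓❓❓❓❓

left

❓❓❓❓❓❓❓❓❓❓❓❓❓❓❓
❓❓❓❓❓❓❓❓❓❓❓❓❓❓❓
❓❓❓❓❓❓❓❓❓❓❓❓❓❓❓
❓❓❓❓❓❓❓❓❓❓❓❓❓❓❓
❓❓❓❓❓❓❓❓❓❓❓❓❓❓❓
❓❓❓❓❓⬛🟦🟫🟩⬛⬛⬜❓❓❓
❓❓❓❓❓🟩🟫🟩⬛⬜🟩🟫❓❓❓
❓❓❓❓❓⬜🟦🔴⬜🟩⬜🟩❓❓❓
❓❓❓❓❓🟩🟫🟩⬛🟩⬜🟩❓❓❓
❓❓❓❓❓🟫⬜🟦⬜🟩🟫🟫❓❓❓
❓❓❓❓❓❓❓❓❓❓❓❓❓❓❓
❓❓❓❓❓❓❓❓❓❓❓❓❓❓❓
❓❓❓❓❓❓❓❓❓❓❓❓❓❓❓
❓❓❓❓❓❓❓❓❓❓❓❓❓❓❓
❓❓❓❓❓❓❓❓❓❓❓❓❓❓❓

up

❓❓❓❓❓❓❓❓❓❓❓❓❓❓❓
❓❓❓❓❓❓❓❓❓❓❓❓❓❓❓
❓❓❓❓❓❓❓❓❓❓❓❓❓❓❓
❓❓❓❓❓❓❓❓❓❓❓❓❓❓❓
❓❓❓❓❓❓❓❓❓❓❓❓❓❓❓
❓❓❓❓❓⬜🟩🟦🟫🟫❓❓❓❓❓
❓❓❓❓❓⬛🟦🟫🟩⬛⬛⬜❓❓❓
❓❓❓❓❓🟩🟫🔴⬛⬜🟩🟫❓❓❓
❓❓❓❓❓⬜🟦🟫⬜🟩⬜🟩❓❓❓
❓❓❓❓❓🟩🟫🟩⬛🟩⬜🟩❓❓❓
❓❓❓❓❓🟫⬜🟦⬜🟩🟫🟫❓❓❓
❓❓❓❓❓❓❓❓❓❓❓❓❓❓❓
❓❓❓❓❓❓❓❓❓❓❓❓❓❓❓
❓❓❓❓❓❓❓❓❓❓❓❓❓❓❓
❓❓❓❓❓❓❓❓❓❓❓❓❓❓❓

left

❓❓❓❓❓❓❓❓❓❓❓❓❓❓❓
❓❓❓❓❓❓❓❓❓❓❓❓❓❓❓
❓❓❓❓❓❓❓❓❓❓❓❓❓❓❓
❓❓❓❓❓❓❓❓❓❓❓❓❓❓❓
❓❓❓❓❓❓❓❓❓❓❓❓❓❓❓
❓❓❓❓❓⬛⬜🟩🟦🟫🟫❓❓❓❓
❓❓❓❓❓⬛⬛🟦🟫🟩⬛⬛⬜❓❓
❓❓❓❓❓🟫🟩🔴🟩⬛⬜🟩🟫❓❓
❓❓❓❓❓🟩⬜🟦🟫⬜🟩⬜🟩❓❓
❓❓❓❓❓🟩🟩🟫🟩⬛🟩⬜🟩❓❓
❓❓❓❓❓❓🟫⬜🟦⬜🟩🟫🟫❓❓
❓❓❓❓❓❓❓❓❓❓❓❓❓❓❓
❓❓❓❓❓❓❓❓❓❓❓❓❓❓❓
❓❓❓❓❓❓❓❓❓❓❓❓❓❓❓
❓❓❓❓❓❓❓❓❓❓❓❓❓❓❓

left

❓❓❓❓❓❓❓❓❓❓❓❓❓❓❓
❓❓❓❓❓❓❓❓❓❓❓❓❓❓❓
❓❓❓❓❓❓❓❓❓❓❓❓❓❓❓
❓❓❓❓❓❓❓❓❓❓❓❓❓❓❓
❓❓❓❓❓❓❓❓❓❓❓❓❓❓❓
❓❓❓❓❓🟩⬛⬜🟩🟦🟫🟫❓❓❓
❓❓❓❓❓🟦⬛⬛🟦🟫🟩⬛⬛⬜❓
❓❓❓❓❓🟩🟫🔴🟫🟩⬛⬜🟩🟫❓
❓❓❓❓❓🟩🟩⬜🟦🟫⬜🟩⬜🟩❓
❓❓❓❓❓🟩🟩🟩🟫🟩⬛🟩⬜🟩❓
❓❓❓❓❓❓❓🟫⬜🟦⬜🟩🟫🟫❓
❓❓❓❓❓❓❓❓❓❓❓❓❓❓❓
❓❓❓❓❓❓❓❓❓❓❓❓❓❓❓
❓❓❓❓❓❓❓❓❓❓❓❓❓❓❓
❓❓❓❓❓❓❓❓❓❓❓❓❓❓❓

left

❓❓❓❓❓❓❓❓❓❓❓❓❓❓❓
❓❓❓❓❓❓❓❓❓❓❓❓❓❓❓
❓❓❓❓❓❓❓❓❓❓❓❓❓❓❓
❓❓❓❓❓❓❓❓❓❓❓❓❓❓❓
❓❓❓❓❓❓❓❓❓❓❓❓❓❓❓
❓❓❓❓❓🟩🟩⬛⬜🟩🟦🟫🟫❓❓
❓❓❓❓❓🟫🟦⬛⬛🟦🟫🟩⬛⬛⬜
❓❓❓❓❓⬜🟩🔴🟩🟫🟩⬛⬜🟩🟫
❓❓❓❓❓⬛🟩🟩⬜🟦🟫⬜🟩⬜🟩
❓❓❓❓❓🟩🟩🟩🟩🟫🟩⬛🟩⬜🟩
❓❓❓❓❓❓❓❓🟫⬜🟦⬜🟩🟫🟫
❓❓❓❓❓❓❓❓❓❓❓❓❓❓❓
❓❓❓❓❓❓❓❓❓❓❓❓❓❓❓
❓❓❓❓❓❓❓❓❓❓❓❓❓❓❓
❓❓❓❓❓❓❓❓❓❓❓❓❓❓❓

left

❓❓❓❓❓❓❓❓❓❓❓❓❓❓❓
❓❓❓❓❓❓❓❓❓❓❓❓❓❓❓
❓❓❓❓❓❓❓❓❓❓❓❓❓❓❓
❓❓❓❓❓❓❓❓❓❓❓❓❓❓❓
❓❓❓❓❓❓❓❓❓❓❓❓❓❓❓
❓❓❓❓❓🟫🟩🟩⬛⬜🟩🟦🟫🟫❓
❓❓❓❓❓⬛🟫🟦⬛⬛🟦🟫🟩⬛⬛
❓❓❓❓❓🟩⬜🔴🟫🟩🟫🟩⬛⬜🟩
❓❓❓❓❓⬜⬛🟩🟩⬜🟦🟫⬜🟩⬜
❓❓❓❓❓🟩🟩🟩🟩🟩🟫🟩⬛🟩⬜
❓❓❓❓❓❓❓❓❓🟫⬜🟦⬜🟩🟫
❓❓❓❓❓❓❓❓❓❓❓❓❓❓❓
❓❓❓❓❓❓❓❓❓❓❓❓❓❓❓
❓❓❓❓❓❓❓❓❓❓❓❓❓❓❓
❓❓❓❓❓❓❓❓❓❓❓❓❓❓❓

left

❓❓❓❓❓❓❓❓❓❓❓❓❓❓❓
❓❓❓❓❓❓❓❓❓❓❓❓❓❓❓
❓❓❓❓❓❓❓❓❓❓❓❓❓❓❓
❓❓❓❓❓❓❓❓❓❓❓❓❓❓❓
❓❓❓❓❓❓❓❓❓❓❓❓❓❓❓
❓❓❓❓❓🟩🟫🟩🟩⬛⬜🟩🟦🟫🟫
❓❓❓❓❓🟩⬛🟫🟦⬛⬛🟦🟫🟩⬛
❓❓❓❓❓🟩🟩🔴🟩🟫🟩🟫🟩⬛⬜
❓❓❓❓❓🟩⬜⬛🟩🟩⬜🟦🟫⬜🟩
❓❓❓❓❓🟫🟩🟩🟩🟩🟩🟫🟩⬛🟩
❓❓❓❓❓❓❓❓❓❓🟫⬜🟦⬜🟩
❓❓❓❓❓❓❓❓❓❓❓❓❓❓❓
❓❓❓❓❓❓❓❓❓❓❓❓❓❓❓
❓❓❓❓❓❓❓❓❓❓❓❓❓❓❓
❓❓❓❓❓❓❓❓❓❓❓❓❓❓❓

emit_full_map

🟩🟫🟩🟩⬛⬜🟩🟦🟫🟫❓❓
🟩⬛🟫🟦⬛⬛🟦🟫🟩⬛⬛⬜
🟩🟩🔴🟩🟫🟩🟫🟩⬛⬜🟩🟫
🟩⬜⬛🟩🟩⬜🟦🟫⬜🟩⬜🟩
🟫🟩🟩🟩🟩🟩🟫🟩⬛🟩⬜🟩
❓❓❓❓❓🟫⬜🟦⬜🟩🟫🟫

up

❓❓❓❓❓❓❓❓❓❓❓❓❓❓❓
❓❓❓❓❓❓❓❓❓❓❓❓❓❓❓
❓❓❓❓❓❓❓❓❓❓❓❓❓❓❓
❓❓❓❓❓❓❓❓❓❓❓❓❓❓❓
❓❓❓❓❓❓❓❓❓❓❓❓❓❓❓
❓❓❓❓❓⬜🟩🟩🟩🟩❓❓❓❓❓
❓❓❓❓❓🟩🟫🟩🟩⬛⬜🟩🟦🟫🟫
❓❓❓❓❓🟩⬛🔴🟦⬛⬛🟦🟫🟩⬛
❓❓❓❓❓🟩🟩⬜🟩🟫🟩🟫🟩⬛⬜
❓❓❓❓❓🟩⬜⬛🟩🟩⬜🟦🟫⬜🟩
❓❓❓❓❓🟫🟩🟩🟩🟩🟩🟫🟩⬛🟩
❓❓❓❓❓❓❓❓❓❓🟫⬜🟦⬜🟩
❓❓❓❓❓❓❓❓❓❓❓❓❓❓❓
❓❓❓❓❓❓❓❓❓❓❓❓❓❓❓
❓❓❓❓❓❓❓❓❓❓❓❓❓❓❓

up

❓❓❓❓❓❓❓❓❓❓❓❓❓❓❓
❓❓❓❓❓❓❓❓❓❓❓❓❓❓❓
❓❓❓❓❓❓❓❓❓❓❓❓❓❓❓
❓❓❓❓❓❓❓❓❓❓❓❓❓❓❓
❓❓❓❓❓❓❓❓❓❓❓❓❓❓❓
❓❓❓❓❓🟩🟩🟫🟩🟩❓❓❓❓❓
❓❓❓❓❓⬜🟩🟩🟩🟩❓❓❓❓❓
❓❓❓❓❓🟩🟫🔴🟩⬛⬜🟩🟦🟫🟫
❓❓❓❓❓🟩⬛🟫🟦⬛⬛🟦🟫🟩⬛
❓❓❓❓❓🟩🟩⬜🟩🟫🟩🟫🟩⬛⬜
❓❓❓❓❓🟩⬜⬛🟩🟩⬜🟦🟫⬜🟩
❓❓❓❓❓🟫🟩🟩🟩🟩🟩🟫🟩⬛🟩
❓❓❓❓❓❓❓❓❓❓🟫⬜🟦⬜🟩
❓❓❓❓❓❓❓❓❓❓❓❓❓❓❓
❓❓❓❓❓❓❓❓❓❓❓❓❓❓❓

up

❓❓❓❓❓❓❓❓❓❓❓❓❓❓❓
❓❓❓❓❓❓❓❓❓❓❓❓❓❓❓
❓❓❓❓❓❓❓❓❓❓❓❓❓❓❓
❓❓❓❓❓❓❓❓❓❓❓❓❓❓❓
❓❓❓❓❓❓❓❓❓❓❓❓❓❓❓
❓❓❓❓❓🟫🟫🟦🟦🟫❓❓❓❓❓
❓❓❓❓❓🟩🟩🟫🟩🟩❓❓❓❓❓
❓❓❓❓❓⬜🟩🔴🟩🟩❓❓❓❓❓
❓❓❓❓❓🟩🟫🟩🟩⬛⬜🟩🟦🟫🟫
❓❓❓❓❓🟩⬛🟫🟦⬛⬛🟦🟫🟩⬛
❓❓❓❓❓🟩🟩⬜🟩🟫🟩🟫🟩⬛⬜
❓❓❓❓❓🟩⬜⬛🟩🟩⬜🟦🟫⬜🟩
❓❓❓❓❓🟫🟩🟩🟩🟩🟩🟫🟩⬛🟩
❓❓❓❓❓❓❓❓❓❓🟫⬜🟦⬜🟩
❓❓❓❓❓❓❓❓❓❓❓❓❓❓❓

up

❓❓❓❓❓❓❓❓❓❓❓❓❓❓❓
❓❓❓❓❓❓❓❓❓❓❓❓❓❓❓
❓❓❓❓❓❓❓❓❓❓❓❓❓❓❓
❓❓❓❓❓❓❓❓❓❓❓❓❓❓❓
❓❓❓❓❓❓❓❓❓❓❓❓❓❓❓
❓❓❓❓❓🟩⬜⬜🟩⬜❓❓❓❓❓
❓❓❓❓❓🟫🟫🟦🟦🟫❓❓❓❓❓
❓❓❓❓❓🟩🟩🔴🟩🟩❓❓❓❓❓
❓❓❓❓❓⬜🟩🟩🟩🟩❓❓❓❓❓
❓❓❓❓❓🟩🟫🟩🟩⬛⬜🟩🟦🟫🟫
❓❓❓❓❓🟩⬛🟫🟦⬛⬛🟦🟫🟩⬛
❓❓❓❓❓🟩🟩⬜🟩🟫🟩🟫🟩⬛⬜
❓❓❓❓❓🟩⬜⬛🟩🟩⬜🟦🟫⬜🟩
❓❓❓❓❓🟫🟩🟩🟩🟩🟩🟫🟩⬛🟩
❓❓❓❓❓❓❓❓❓❓🟫⬜🟦⬜🟩

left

❓❓❓❓❓❓❓❓❓❓❓❓❓❓❓
❓❓❓❓❓❓❓❓❓❓❓❓❓❓❓
❓❓❓❓❓❓❓❓❓❓❓❓❓❓❓
❓❓❓❓❓❓❓❓❓❓❓❓❓❓❓
❓❓❓❓❓❓❓❓❓❓❓❓❓❓❓
❓❓❓❓❓🟩🟩⬜⬜🟩⬜❓❓❓❓
❓❓❓❓❓⬛🟫🟫🟦🟦🟫❓❓❓❓
❓❓❓❓❓🟩🟩🔴🟫🟩🟩❓❓❓❓
❓❓❓❓❓🟫⬜🟩🟩🟩🟩❓❓❓❓
❓❓❓❓❓🟦🟩🟫🟩🟩⬛⬜🟩🟦🟫
❓❓❓❓❓❓🟩⬛🟫🟦⬛⬛🟦🟫🟩
❓❓❓❓❓❓🟩🟩⬜🟩🟫🟩🟫🟩⬛
❓❓❓❓❓❓🟩⬜⬛🟩🟩⬜🟦🟫⬜
❓❓❓❓❓❓🟫🟩🟩🟩🟩🟩🟫🟩⬛
❓❓❓❓❓❓❓❓❓❓❓🟫⬜🟦⬜

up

❓❓❓❓❓❓❓❓❓❓❓❓❓❓❓
❓❓❓❓❓❓❓❓❓❓❓❓❓❓❓
❓❓❓❓❓❓❓❓❓❓❓❓❓❓❓
❓❓❓❓❓❓❓❓❓❓❓❓❓❓❓
❓❓❓❓❓❓❓❓❓❓❓❓❓❓❓
❓❓❓❓❓🟩🟫⬜🟩🟫❓❓❓❓❓
❓❓❓❓❓🟩🟩⬜⬜🟩⬜❓❓❓❓
❓❓❓❓❓⬛🟫🔴🟦🟦🟫❓❓❓❓
❓❓❓❓❓🟩🟩🟩🟫🟩🟩❓❓❓❓
❓❓❓❓❓🟫⬜🟩🟩🟩🟩❓❓❓❓
❓❓❓❓❓🟦🟩🟫🟩🟩⬛⬜🟩🟦🟫
❓❓❓❓❓❓🟩⬛🟫🟦⬛⬛🟦🟫🟩
❓❓❓❓❓❓🟩🟩⬜🟩🟫🟩🟫🟩⬛
❓❓❓❓❓❓🟩⬜⬛🟩🟩⬜🟦🟫⬜
❓❓❓❓❓❓🟫🟩🟩🟩🟩🟩🟫🟩⬛

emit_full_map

🟩🟫⬜🟩🟫❓❓❓❓❓❓❓❓
🟩🟩⬜⬜🟩⬜❓❓❓❓❓❓❓
⬛🟫🔴🟦🟦🟫❓❓❓❓❓❓❓
🟩🟩🟩🟫🟩🟩❓❓❓❓❓❓❓
🟫⬜🟩🟩🟩🟩❓❓❓❓❓❓❓
🟦🟩🟫🟩🟩⬛⬜🟩🟦🟫🟫❓❓
❓🟩⬛🟫🟦⬛⬛🟦🟫🟩⬛⬛⬜
❓🟩🟩⬜🟩🟫🟩🟫🟩⬛⬜🟩🟫
❓🟩⬜⬛🟩🟩⬜🟦🟫⬜🟩⬜🟩
❓🟫🟩🟩🟩🟩🟩🟫🟩⬛🟩⬜🟩
❓❓❓❓❓❓🟫⬜🟦⬜🟩🟫🟫


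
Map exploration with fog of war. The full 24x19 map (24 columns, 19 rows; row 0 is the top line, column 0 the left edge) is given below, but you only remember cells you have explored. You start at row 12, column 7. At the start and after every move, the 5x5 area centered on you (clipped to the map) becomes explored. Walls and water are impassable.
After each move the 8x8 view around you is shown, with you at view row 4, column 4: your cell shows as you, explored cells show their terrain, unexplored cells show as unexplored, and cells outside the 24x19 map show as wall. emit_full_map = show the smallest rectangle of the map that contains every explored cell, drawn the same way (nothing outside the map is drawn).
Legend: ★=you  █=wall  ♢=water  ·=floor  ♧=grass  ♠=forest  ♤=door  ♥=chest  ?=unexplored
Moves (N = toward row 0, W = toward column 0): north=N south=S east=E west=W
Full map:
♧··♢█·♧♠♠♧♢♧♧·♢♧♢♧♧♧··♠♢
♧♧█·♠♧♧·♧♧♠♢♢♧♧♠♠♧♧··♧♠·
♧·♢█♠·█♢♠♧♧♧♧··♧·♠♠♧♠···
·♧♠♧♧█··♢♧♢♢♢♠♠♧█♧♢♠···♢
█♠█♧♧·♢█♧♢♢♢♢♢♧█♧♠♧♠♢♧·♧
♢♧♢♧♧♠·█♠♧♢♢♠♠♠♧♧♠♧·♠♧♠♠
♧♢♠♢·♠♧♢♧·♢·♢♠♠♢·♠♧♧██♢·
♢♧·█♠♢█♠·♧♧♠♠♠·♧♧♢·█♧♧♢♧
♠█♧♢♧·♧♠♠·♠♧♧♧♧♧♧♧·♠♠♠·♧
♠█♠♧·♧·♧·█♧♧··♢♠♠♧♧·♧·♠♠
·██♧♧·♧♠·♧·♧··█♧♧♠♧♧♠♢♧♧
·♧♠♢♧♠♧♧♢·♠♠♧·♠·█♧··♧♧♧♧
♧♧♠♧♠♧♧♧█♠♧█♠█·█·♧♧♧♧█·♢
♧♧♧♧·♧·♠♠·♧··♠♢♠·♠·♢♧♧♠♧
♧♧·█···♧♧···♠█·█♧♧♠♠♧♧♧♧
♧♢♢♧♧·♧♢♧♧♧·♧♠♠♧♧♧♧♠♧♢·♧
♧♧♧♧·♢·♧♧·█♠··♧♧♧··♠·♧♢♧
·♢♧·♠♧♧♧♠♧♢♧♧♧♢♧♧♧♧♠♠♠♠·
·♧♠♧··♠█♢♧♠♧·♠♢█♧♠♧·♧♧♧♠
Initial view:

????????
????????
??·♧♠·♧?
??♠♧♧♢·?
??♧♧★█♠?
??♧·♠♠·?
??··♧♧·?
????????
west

????????
????????
??♧·♧♠·♧
??♧♠♧♧♢·
??♠♧★♧█♠
??·♧·♠♠·
??···♧♧·
????????

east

????????
????????
?♧·♧♠·♧?
?♧♠♧♧♢·?
?♠♧♧★█♠?
?·♧·♠♠·?
?···♧♧·?
????????

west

????????
????????
??♧·♧♠·♧
??♧♠♧♧♢·
??♠♧★♧█♠
??·♧·♠♠·
??···♧♧·
????????

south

????????
??♧·♧♠·♧
??♧♠♧♧♢·
??♠♧♧♧█♠
??·♧★♠♠·
??···♧♧·
??♧·♧♢♧?
????????

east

????????
?♧·♧♠·♧?
?♧♠♧♧♢·?
?♠♧♧♧█♠?
?·♧·★♠·?
?···♧♧·?
?♧·♧♢♧♧?
????????

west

????????
??♧·♧♠·♧
??♧♠♧♧♢·
??♠♧♧♧█♠
??·♧★♠♠·
??···♧♧·
??♧·♧♢♧♧
????????

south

??♧·♧♠·♧
??♧♠♧♧♢·
??♠♧♧♧█♠
??·♧·♠♠·
??··★♧♧·
??♧·♧♢♧♧
??·♢·♧♧?
????????

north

????????
??♧·♧♠·♧
??♧♠♧♧♢·
??♠♧♧♧█♠
??·♧★♠♠·
??···♧♧·
??♧·♧♢♧♧
??·♢·♧♧?

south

??♧·♧♠·♧
??♧♠♧♧♢·
??♠♧♧♧█♠
??·♧·♠♠·
??··★♧♧·
??♧·♧♢♧♧
??·♢·♧♧?
????????

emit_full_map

♧·♧♠·♧
♧♠♧♧♢·
♠♧♧♧█♠
·♧·♠♠·
··★♧♧·
♧·♧♢♧♧
·♢·♧♧?

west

???♧·♧♠·
???♧♠♧♧♢
??♧♠♧♧♧█
??♧·♧·♠♠
??█·★·♧♧
??♧♧·♧♢♧
??♧·♢·♧♧
????????

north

????????
???♧·♧♠·
??♢♧♠♧♧♢
??♧♠♧♧♧█
??♧·★·♠♠
??█···♧♧
??♧♧·♧♢♧
??♧·♢·♧♧

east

????????
??♧·♧♠·♧
?♢♧♠♧♧♢·
?♧♠♧♧♧█♠
?♧·♧★♠♠·
?█···♧♧·
?♧♧·♧♢♧♧
?♧·♢·♧♧?

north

????????
????????
??♧·♧♠·♧
?♢♧♠♧♧♢·
?♧♠♧★♧█♠
?♧·♧·♠♠·
?█···♧♧·
?♧♧·♧♢♧♧

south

????????
??♧·♧♠·♧
?♢♧♠♧♧♢·
?♧♠♧♧♧█♠
?♧·♧★♠♠·
?█···♧♧·
?♧♧·♧♢♧♧
?♧·♢·♧♧?

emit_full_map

?♧·♧♠·♧
♢♧♠♧♧♢·
♧♠♧♧♧█♠
♧·♧★♠♠·
█···♧♧·
♧♧·♧♢♧♧
♧·♢·♧♧?

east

????????
?♧·♧♠·♧?
♢♧♠♧♧♢·?
♧♠♧♧♧█♠?
♧·♧·★♠·?
█···♧♧·?
♧♧·♧♢♧♧?
♧·♢·♧♧??

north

????????
????????
?♧·♧♠·♧?
♢♧♠♧♧♢·?
♧♠♧♧★█♠?
♧·♧·♠♠·?
█···♧♧·?
♧♧·♧♢♧♧?

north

????????
????????
??♧·♧·█?
?♧·♧♠·♧?
♢♧♠♧★♢·?
♧♠♧♧♧█♠?
♧·♧·♠♠·?
█···♧♧·?

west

????????
????????
??·♧·♧·█
??♧·♧♠·♧
?♢♧♠★♧♢·
?♧♠♧♧♧█♠
?♧·♧·♠♠·
?█···♧♧·

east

????????
????????
?·♧·♧·█?
?♧·♧♠·♧?
♢♧♠♧★♢·?
♧♠♧♧♧█♠?
♧·♧·♠♠·?
█···♧♧·?

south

????????
?·♧·♧·█?
?♧·♧♠·♧?
♢♧♠♧♧♢·?
♧♠♧♧★█♠?
♧·♧·♠♠·?
█···♧♧·?
♧♧·♧♢♧♧?

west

????????
??·♧·♧·█
??♧·♧♠·♧
?♢♧♠♧♧♢·
?♧♠♧★♧█♠
?♧·♧·♠♠·
?█···♧♧·
?♧♧·♧♢♧♧

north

????????
????????
??·♧·♧·█
??♧·♧♠·♧
?♢♧♠★♧♢·
?♧♠♧♧♧█♠
?♧·♧·♠♠·
?█···♧♧·

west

????????
????????
??♧·♧·♧·
??♧♧·♧♠·
??♢♧★♧♧♢
??♧♠♧♧♧█
??♧·♧·♠♠
??█···♧♧

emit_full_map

♧·♧·♧·█
♧♧·♧♠·♧
♢♧★♧♧♢·
♧♠♧♧♧█♠
♧·♧·♠♠·
█···♧♧·
♧♧·♧♢♧♧
♧·♢·♧♧?

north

????????
????????
??♢♧·♧♠?
??♧·♧·♧·
??♧♧★♧♠·
??♢♧♠♧♧♢
??♧♠♧♧♧█
??♧·♧·♠♠

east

????????
????????
?♢♧·♧♠♠?
?♧·♧·♧·█
?♧♧·★♠·♧
?♢♧♠♧♧♢·
?♧♠♧♧♧█♠
?♧·♧·♠♠·

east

????????
????????
♢♧·♧♠♠·?
♧·♧·♧·█?
♧♧·♧★·♧?
♢♧♠♧♧♢·?
♧♠♧♧♧█♠?
♧·♧·♠♠·?

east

????????
????????
♧·♧♠♠·♠?
·♧·♧·█♧?
♧·♧♠★♧·?
♧♠♧♧♢·♠?
♠♧♧♧█♠♧?
·♧·♠♠·??

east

????????
????????
·♧♠♠·♠♧?
♧·♧·█♧♧?
·♧♠·★·♧?
♠♧♧♢·♠♠?
♧♧♧█♠♧█?
♧·♠♠·???

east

????????
????????
♧♠♠·♠♧♧?
·♧·█♧♧·?
♧♠·♧★♧·?
♧♧♢·♠♠♧?
♧♧█♠♧█♠?
·♠♠·????

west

????????
????????
·♧♠♠·♠♧♧
♧·♧·█♧♧·
·♧♠·★·♧·
♠♧♧♢·♠♠♧
♧♧♧█♠♧█♠
♧·♠♠·???

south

????????
·♧♠♠·♠♧♧
♧·♧·█♧♧·
·♧♠·♧·♧·
♠♧♧♢★♠♠♧
♧♧♧█♠♧█♠
♧·♠♠·♧·?
··♧♧·???

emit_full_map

♢♧·♧♠♠·♠♧♧
♧·♧·♧·█♧♧·
♧♧·♧♠·♧·♧·
♢♧♠♧♧♢★♠♠♧
♧♠♧♧♧█♠♧█♠
♧·♧·♠♠·♧·?
█···♧♧·???
♧♧·♧♢♧♧???
♧·♢·♧♧????

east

????????
♧♠♠·♠♧♧?
·♧·█♧♧·?
♧♠·♧·♧·?
♧♧♢·★♠♧?
♧♧█♠♧█♠?
·♠♠·♧··?
·♧♧·????

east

????????
♠♠·♠♧♧??
♧·█♧♧··?
♠·♧·♧··?
♧♢·♠★♧·?
♧█♠♧█♠█?
♠♠·♧··♠?
♧♧·?????

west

????????
♧♠♠·♠♧♧?
·♧·█♧♧··
♧♠·♧·♧··
♧♧♢·★♠♧·
♧♧█♠♧█♠█
·♠♠·♧··♠
·♧♧·????

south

♧♠♠·♠♧♧?
·♧·█♧♧··
♧♠·♧·♧··
♧♧♢·♠♠♧·
♧♧█♠★█♠█
·♠♠·♧··♠
·♧♧···♠?
♧♢♧♧????

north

????????
♧♠♠·♠♧♧?
·♧·█♧♧··
♧♠·♧·♧··
♧♧♢·★♠♧·
♧♧█♠♧█♠█
·♠♠·♧··♠
·♧♧···♠?

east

????????
♠♠·♠♧♧??
♧·█♧♧··?
♠·♧·♧··?
♧♢·♠★♧·?
♧█♠♧█♠█?
♠♠·♧··♠?
♧♧···♠??

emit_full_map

♢♧·♧♠♠·♠♧♧?
♧·♧·♧·█♧♧··
♧♧·♧♠·♧·♧··
♢♧♠♧♧♢·♠★♧·
♧♠♧♧♧█♠♧█♠█
♧·♧·♠♠·♧··♠
█···♧♧···♠?
♧♧·♧♢♧♧????
♧·♢·♧♧?????

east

????????
♠·♠♧♧???
·█♧♧··♢?
·♧·♧··█?
♢·♠♠★·♠?
█♠♧█♠█·?
♠·♧··♠♢?
♧···♠???

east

????????
·♠♧♧????
█♧♧··♢♠?
♧·♧··█♧?
·♠♠♧★♠·?
♠♧█♠█·█?
·♧··♠♢♠?
···♠????

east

????????
♠♧♧?????
♧♧··♢♠♠?
·♧··█♧♧?
♠♠♧·★·█?
♧█♠█·█·?
♧··♠♢♠·?
··♠?????

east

????????
♧♧??????
♧··♢♠♠♧?
♧··█♧♧♠?
♠♧·♠★█♧?
█♠█·█·♧?
··♠♢♠·♠?
·♠??????

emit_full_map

♢♧·♧♠♠·♠♧♧?????
♧·♧·♧·█♧♧··♢♠♠♧
♧♧·♧♠·♧·♧··█♧♧♠
♢♧♠♧♧♢·♠♠♧·♠★█♧
♧♠♧♧♧█♠♧█♠█·█·♧
♧·♧·♠♠·♧··♠♢♠·♠
█···♧♧···♠?????
♧♧·♧♢♧♧????????
♧·♢·♧♧?????????


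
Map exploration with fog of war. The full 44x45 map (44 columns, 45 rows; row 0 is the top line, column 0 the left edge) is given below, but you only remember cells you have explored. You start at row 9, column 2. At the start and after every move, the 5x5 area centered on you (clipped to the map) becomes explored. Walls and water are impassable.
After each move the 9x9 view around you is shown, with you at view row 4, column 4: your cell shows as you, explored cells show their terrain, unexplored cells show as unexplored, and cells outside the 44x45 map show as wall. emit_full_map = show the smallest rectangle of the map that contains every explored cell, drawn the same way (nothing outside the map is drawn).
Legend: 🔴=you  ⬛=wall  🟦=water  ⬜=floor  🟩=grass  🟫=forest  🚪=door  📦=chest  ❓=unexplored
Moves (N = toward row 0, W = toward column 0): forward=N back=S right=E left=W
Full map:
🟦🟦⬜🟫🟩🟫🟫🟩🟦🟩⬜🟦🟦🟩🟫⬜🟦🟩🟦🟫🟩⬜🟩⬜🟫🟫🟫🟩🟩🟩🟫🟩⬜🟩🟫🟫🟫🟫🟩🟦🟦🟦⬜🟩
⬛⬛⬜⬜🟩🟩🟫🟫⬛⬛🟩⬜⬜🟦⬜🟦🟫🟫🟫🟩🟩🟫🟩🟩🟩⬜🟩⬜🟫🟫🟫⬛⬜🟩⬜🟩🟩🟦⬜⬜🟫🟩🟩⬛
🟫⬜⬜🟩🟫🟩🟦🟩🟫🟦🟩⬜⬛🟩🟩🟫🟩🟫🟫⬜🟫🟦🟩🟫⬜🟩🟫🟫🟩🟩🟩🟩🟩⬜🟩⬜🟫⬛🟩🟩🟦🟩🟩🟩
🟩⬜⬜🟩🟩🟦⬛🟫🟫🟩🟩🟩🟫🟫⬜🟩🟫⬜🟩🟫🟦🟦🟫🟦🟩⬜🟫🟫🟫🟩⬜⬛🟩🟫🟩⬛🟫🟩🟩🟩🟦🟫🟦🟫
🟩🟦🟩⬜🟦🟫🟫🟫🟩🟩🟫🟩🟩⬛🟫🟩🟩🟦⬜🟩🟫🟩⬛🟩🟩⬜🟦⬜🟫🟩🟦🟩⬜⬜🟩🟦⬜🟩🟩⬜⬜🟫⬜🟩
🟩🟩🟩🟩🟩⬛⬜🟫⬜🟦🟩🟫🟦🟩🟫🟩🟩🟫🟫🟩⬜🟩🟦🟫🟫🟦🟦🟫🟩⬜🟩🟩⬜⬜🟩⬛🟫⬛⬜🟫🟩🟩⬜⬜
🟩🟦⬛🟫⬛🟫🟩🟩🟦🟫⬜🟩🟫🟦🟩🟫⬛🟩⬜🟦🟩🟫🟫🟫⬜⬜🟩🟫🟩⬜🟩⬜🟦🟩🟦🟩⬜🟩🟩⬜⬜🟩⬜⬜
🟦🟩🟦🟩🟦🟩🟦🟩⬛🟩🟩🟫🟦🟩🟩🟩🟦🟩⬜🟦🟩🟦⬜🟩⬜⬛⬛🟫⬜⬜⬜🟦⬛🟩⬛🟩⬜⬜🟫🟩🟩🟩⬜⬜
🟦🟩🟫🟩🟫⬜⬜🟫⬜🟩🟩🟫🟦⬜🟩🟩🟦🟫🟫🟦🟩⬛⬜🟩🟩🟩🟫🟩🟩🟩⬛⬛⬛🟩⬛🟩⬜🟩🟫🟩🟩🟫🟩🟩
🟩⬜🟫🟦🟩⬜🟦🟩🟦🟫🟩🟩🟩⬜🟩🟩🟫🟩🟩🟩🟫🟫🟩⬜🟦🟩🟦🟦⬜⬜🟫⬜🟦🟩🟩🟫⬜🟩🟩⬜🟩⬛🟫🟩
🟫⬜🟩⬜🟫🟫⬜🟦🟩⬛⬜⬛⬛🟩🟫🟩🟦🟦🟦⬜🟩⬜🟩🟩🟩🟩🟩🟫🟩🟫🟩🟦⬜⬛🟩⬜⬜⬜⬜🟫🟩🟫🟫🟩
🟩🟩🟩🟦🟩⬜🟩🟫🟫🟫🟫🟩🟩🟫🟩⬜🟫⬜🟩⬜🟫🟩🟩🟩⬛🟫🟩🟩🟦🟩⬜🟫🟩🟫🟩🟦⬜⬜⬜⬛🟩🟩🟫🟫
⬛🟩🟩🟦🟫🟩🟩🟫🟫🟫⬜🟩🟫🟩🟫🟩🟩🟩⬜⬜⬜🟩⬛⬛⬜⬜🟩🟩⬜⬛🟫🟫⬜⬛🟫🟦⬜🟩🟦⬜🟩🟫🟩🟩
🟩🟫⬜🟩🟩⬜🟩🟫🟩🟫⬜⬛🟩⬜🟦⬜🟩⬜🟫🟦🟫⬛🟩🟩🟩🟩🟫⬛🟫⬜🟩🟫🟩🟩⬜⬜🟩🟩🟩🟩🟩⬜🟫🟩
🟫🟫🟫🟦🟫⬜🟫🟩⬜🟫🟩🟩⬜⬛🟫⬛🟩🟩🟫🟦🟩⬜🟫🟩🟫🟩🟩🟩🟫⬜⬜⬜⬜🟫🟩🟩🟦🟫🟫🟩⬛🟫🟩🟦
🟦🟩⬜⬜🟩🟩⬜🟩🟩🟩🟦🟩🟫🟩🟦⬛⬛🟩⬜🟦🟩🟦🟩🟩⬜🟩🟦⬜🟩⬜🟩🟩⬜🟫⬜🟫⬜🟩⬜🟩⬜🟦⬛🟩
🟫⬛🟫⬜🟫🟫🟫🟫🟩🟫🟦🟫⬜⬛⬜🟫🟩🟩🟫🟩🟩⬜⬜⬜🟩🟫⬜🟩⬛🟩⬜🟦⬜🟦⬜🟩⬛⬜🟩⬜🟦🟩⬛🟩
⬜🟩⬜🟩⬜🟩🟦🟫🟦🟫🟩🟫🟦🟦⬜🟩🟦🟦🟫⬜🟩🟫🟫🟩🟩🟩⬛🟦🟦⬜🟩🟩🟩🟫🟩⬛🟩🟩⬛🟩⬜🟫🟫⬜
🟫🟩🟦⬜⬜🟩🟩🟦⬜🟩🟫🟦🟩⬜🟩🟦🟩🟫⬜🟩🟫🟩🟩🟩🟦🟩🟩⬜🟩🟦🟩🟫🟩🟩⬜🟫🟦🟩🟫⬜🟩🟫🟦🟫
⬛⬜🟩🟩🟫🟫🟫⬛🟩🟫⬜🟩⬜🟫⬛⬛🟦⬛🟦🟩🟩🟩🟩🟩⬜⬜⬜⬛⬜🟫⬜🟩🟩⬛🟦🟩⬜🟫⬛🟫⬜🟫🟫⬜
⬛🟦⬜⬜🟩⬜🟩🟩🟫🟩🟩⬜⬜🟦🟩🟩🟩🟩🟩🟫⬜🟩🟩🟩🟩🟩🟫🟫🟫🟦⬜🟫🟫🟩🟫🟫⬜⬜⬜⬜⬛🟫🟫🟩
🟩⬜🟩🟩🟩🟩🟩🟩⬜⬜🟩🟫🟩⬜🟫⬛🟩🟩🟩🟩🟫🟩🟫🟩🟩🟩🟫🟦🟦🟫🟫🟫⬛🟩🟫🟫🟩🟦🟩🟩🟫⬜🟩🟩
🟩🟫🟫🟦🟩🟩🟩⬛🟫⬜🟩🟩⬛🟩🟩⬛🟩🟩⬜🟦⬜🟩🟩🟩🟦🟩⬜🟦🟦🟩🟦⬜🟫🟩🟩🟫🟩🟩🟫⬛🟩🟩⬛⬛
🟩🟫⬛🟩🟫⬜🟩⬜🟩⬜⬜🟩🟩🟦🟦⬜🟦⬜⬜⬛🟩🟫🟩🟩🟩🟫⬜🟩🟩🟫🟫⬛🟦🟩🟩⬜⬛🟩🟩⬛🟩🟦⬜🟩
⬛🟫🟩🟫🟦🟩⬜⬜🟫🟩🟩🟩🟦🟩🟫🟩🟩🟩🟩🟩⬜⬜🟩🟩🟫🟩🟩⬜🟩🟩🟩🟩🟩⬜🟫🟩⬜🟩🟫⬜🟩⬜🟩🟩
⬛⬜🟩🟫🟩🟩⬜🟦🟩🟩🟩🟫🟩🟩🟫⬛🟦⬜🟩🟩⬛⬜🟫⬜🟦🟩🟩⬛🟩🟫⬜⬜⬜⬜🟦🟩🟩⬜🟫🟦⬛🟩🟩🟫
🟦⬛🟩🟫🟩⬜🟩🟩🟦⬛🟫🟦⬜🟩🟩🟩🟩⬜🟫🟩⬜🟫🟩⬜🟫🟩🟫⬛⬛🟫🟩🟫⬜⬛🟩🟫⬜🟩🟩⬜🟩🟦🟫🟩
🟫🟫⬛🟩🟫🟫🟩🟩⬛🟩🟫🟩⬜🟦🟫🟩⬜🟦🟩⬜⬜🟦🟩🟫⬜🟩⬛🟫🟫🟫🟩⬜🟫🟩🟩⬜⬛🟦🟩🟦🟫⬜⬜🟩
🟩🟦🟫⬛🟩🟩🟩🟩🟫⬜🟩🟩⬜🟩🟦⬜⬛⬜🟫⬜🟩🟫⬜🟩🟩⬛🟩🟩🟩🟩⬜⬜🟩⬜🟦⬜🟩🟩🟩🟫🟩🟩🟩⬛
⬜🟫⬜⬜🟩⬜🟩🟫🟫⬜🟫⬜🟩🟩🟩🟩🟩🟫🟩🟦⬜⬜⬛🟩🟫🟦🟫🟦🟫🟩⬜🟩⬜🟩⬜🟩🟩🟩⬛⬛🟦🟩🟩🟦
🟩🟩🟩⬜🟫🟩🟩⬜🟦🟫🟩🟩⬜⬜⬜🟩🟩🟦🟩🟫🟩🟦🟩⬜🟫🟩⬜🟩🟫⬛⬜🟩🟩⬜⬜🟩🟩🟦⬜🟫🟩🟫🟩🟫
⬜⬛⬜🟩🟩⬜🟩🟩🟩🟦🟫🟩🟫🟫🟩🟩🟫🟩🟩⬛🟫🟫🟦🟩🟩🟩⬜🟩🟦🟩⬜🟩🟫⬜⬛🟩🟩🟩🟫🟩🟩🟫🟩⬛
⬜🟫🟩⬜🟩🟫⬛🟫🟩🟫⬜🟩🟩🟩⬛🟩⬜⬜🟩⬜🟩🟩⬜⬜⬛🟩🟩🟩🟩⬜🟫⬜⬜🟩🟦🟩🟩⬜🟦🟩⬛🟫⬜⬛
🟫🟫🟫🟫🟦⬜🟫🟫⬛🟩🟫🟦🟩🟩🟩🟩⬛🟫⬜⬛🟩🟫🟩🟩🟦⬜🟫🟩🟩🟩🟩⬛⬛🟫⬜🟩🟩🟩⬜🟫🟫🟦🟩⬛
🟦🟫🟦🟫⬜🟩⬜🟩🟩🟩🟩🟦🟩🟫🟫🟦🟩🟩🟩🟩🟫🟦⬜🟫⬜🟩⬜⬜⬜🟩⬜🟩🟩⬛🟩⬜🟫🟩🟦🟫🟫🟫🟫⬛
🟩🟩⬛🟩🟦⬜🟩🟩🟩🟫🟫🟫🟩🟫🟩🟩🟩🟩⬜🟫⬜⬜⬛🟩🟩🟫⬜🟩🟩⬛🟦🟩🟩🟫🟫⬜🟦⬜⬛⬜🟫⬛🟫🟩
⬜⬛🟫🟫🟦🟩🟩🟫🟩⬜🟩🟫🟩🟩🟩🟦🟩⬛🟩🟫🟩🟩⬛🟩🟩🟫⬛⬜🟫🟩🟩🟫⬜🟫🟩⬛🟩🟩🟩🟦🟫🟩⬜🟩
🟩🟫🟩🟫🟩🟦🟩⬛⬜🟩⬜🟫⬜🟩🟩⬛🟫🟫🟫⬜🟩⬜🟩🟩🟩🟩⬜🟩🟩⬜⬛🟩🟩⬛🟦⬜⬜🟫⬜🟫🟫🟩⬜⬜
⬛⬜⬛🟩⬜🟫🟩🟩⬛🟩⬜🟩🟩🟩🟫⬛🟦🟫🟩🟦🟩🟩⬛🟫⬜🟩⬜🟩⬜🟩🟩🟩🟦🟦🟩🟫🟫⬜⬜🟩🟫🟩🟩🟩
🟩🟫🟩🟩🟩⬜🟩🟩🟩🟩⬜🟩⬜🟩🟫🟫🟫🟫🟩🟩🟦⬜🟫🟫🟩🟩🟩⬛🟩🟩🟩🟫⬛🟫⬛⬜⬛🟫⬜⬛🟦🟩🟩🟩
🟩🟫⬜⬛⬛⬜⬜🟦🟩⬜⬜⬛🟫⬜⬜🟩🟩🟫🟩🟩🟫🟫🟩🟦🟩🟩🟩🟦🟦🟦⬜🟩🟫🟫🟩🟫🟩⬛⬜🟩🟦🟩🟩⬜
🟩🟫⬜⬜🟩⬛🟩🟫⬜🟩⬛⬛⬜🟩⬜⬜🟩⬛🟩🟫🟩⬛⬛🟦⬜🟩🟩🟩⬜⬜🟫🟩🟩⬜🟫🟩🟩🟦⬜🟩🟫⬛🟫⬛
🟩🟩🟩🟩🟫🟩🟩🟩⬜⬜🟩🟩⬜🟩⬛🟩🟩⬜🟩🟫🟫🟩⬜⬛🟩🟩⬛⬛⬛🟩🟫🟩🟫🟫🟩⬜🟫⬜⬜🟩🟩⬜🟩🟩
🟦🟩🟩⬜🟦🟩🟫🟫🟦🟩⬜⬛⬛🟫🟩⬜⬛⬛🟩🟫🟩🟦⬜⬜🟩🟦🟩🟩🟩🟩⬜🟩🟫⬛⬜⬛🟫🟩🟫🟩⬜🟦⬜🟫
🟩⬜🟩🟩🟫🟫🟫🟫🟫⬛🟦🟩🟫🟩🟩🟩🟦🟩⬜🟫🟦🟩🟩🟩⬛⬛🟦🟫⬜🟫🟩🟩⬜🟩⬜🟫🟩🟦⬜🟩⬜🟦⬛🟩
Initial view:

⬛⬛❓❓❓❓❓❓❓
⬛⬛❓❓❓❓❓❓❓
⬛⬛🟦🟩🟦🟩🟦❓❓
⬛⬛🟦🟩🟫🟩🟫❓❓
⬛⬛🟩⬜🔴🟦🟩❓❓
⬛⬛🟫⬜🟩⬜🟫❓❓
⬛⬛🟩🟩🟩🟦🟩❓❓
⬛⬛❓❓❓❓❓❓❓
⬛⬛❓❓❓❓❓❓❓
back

⬛⬛❓❓❓❓❓❓❓
⬛⬛🟦🟩🟦🟩🟦❓❓
⬛⬛🟦🟩🟫🟩🟫❓❓
⬛⬛🟩⬜🟫🟦🟩❓❓
⬛⬛🟫⬜🔴⬜🟫❓❓
⬛⬛🟩🟩🟩🟦🟩❓❓
⬛⬛⬛🟩🟩🟦🟫❓❓
⬛⬛❓❓❓❓❓❓❓
⬛⬛❓❓❓❓❓❓❓

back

⬛⬛🟦🟩🟦🟩🟦❓❓
⬛⬛🟦🟩🟫🟩🟫❓❓
⬛⬛🟩⬜🟫🟦🟩❓❓
⬛⬛🟫⬜🟩⬜🟫❓❓
⬛⬛🟩🟩🔴🟦🟩❓❓
⬛⬛⬛🟩🟩🟦🟫❓❓
⬛⬛🟩🟫⬜🟩🟩❓❓
⬛⬛❓❓❓❓❓❓❓
⬛⬛❓❓❓❓❓❓❓

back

⬛⬛🟦🟩🟫🟩🟫❓❓
⬛⬛🟩⬜🟫🟦🟩❓❓
⬛⬛🟫⬜🟩⬜🟫❓❓
⬛⬛🟩🟩🟩🟦🟩❓❓
⬛⬛⬛🟩🔴🟦🟫❓❓
⬛⬛🟩🟫⬜🟩🟩❓❓
⬛⬛🟫🟫🟫🟦🟫❓❓
⬛⬛❓❓❓❓❓❓❓
⬛⬛❓❓❓❓❓❓❓

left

⬛⬛⬛🟦🟩🟫🟩🟫❓
⬛⬛⬛🟩⬜🟫🟦🟩❓
⬛⬛⬛🟫⬜🟩⬜🟫❓
⬛⬛⬛🟩🟩🟩🟦🟩❓
⬛⬛⬛⬛🔴🟩🟦🟫❓
⬛⬛⬛🟩🟫⬜🟩🟩❓
⬛⬛⬛🟫🟫🟫🟦🟫❓
⬛⬛⬛❓❓❓❓❓❓
⬛⬛⬛❓❓❓❓❓❓

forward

⬛⬛⬛🟦🟩🟦🟩🟦❓
⬛⬛⬛🟦🟩🟫🟩🟫❓
⬛⬛⬛🟩⬜🟫🟦🟩❓
⬛⬛⬛🟫⬜🟩⬜🟫❓
⬛⬛⬛🟩🔴🟩🟦🟩❓
⬛⬛⬛⬛🟩🟩🟦🟫❓
⬛⬛⬛🟩🟫⬜🟩🟩❓
⬛⬛⬛🟫🟫🟫🟦🟫❓
⬛⬛⬛❓❓❓❓❓❓

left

⬛⬛⬛⬛🟦🟩🟦🟩🟦
⬛⬛⬛⬛🟦🟩🟫🟩🟫
⬛⬛⬛⬛🟩⬜🟫🟦🟩
⬛⬛⬛⬛🟫⬜🟩⬜🟫
⬛⬛⬛⬛🔴🟩🟩🟦🟩
⬛⬛⬛⬛⬛🟩🟩🟦🟫
⬛⬛⬛⬛🟩🟫⬜🟩🟩
⬛⬛⬛⬛🟫🟫🟫🟦🟫
⬛⬛⬛⬛❓❓❓❓❓

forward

⬛⬛⬛⬛❓❓❓❓❓
⬛⬛⬛⬛🟦🟩🟦🟩🟦
⬛⬛⬛⬛🟦🟩🟫🟩🟫
⬛⬛⬛⬛🟩⬜🟫🟦🟩
⬛⬛⬛⬛🔴⬜🟩⬜🟫
⬛⬛⬛⬛🟩🟩🟩🟦🟩
⬛⬛⬛⬛⬛🟩🟩🟦🟫
⬛⬛⬛⬛🟩🟫⬜🟩🟩
⬛⬛⬛⬛🟫🟫🟫🟦🟫

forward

⬛⬛⬛⬛❓❓❓❓❓
⬛⬛⬛⬛❓❓❓❓❓
⬛⬛⬛⬛🟦🟩🟦🟩🟦
⬛⬛⬛⬛🟦🟩🟫🟩🟫
⬛⬛⬛⬛🔴⬜🟫🟦🟩
⬛⬛⬛⬛🟫⬜🟩⬜🟫
⬛⬛⬛⬛🟩🟩🟩🟦🟩
⬛⬛⬛⬛⬛🟩🟩🟦🟫
⬛⬛⬛⬛🟩🟫⬜🟩🟩

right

⬛⬛⬛❓❓❓❓❓❓
⬛⬛⬛❓❓❓❓❓❓
⬛⬛⬛🟦🟩🟦🟩🟦❓
⬛⬛⬛🟦🟩🟫🟩🟫❓
⬛⬛⬛🟩🔴🟫🟦🟩❓
⬛⬛⬛🟫⬜🟩⬜🟫❓
⬛⬛⬛🟩🟩🟩🟦🟩❓
⬛⬛⬛⬛🟩🟩🟦🟫❓
⬛⬛⬛🟩🟫⬜🟩🟩❓

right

⬛⬛❓❓❓❓❓❓❓
⬛⬛❓❓❓❓❓❓❓
⬛⬛🟦🟩🟦🟩🟦❓❓
⬛⬛🟦🟩🟫🟩🟫❓❓
⬛⬛🟩⬜🔴🟦🟩❓❓
⬛⬛🟫⬜🟩⬜🟫❓❓
⬛⬛🟩🟩🟩🟦🟩❓❓
⬛⬛⬛🟩🟩🟦🟫❓❓
⬛⬛🟩🟫⬜🟩🟩❓❓

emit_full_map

🟦🟩🟦🟩🟦
🟦🟩🟫🟩🟫
🟩⬜🔴🟦🟩
🟫⬜🟩⬜🟫
🟩🟩🟩🟦🟩
⬛🟩🟩🟦🟫
🟩🟫⬜🟩🟩
🟫🟫🟫🟦🟫

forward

⬛⬛❓❓❓❓❓❓❓
⬛⬛❓❓❓❓❓❓❓
⬛⬛🟩🟦⬛🟫⬛❓❓
⬛⬛🟦🟩🟦🟩🟦❓❓
⬛⬛🟦🟩🔴🟩🟫❓❓
⬛⬛🟩⬜🟫🟦🟩❓❓
⬛⬛🟫⬜🟩⬜🟫❓❓
⬛⬛🟩🟩🟩🟦🟩❓❓
⬛⬛⬛🟩🟩🟦🟫❓❓

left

⬛⬛⬛❓❓❓❓❓❓
⬛⬛⬛❓❓❓❓❓❓
⬛⬛⬛🟩🟦⬛🟫⬛❓
⬛⬛⬛🟦🟩🟦🟩🟦❓
⬛⬛⬛🟦🔴🟫🟩🟫❓
⬛⬛⬛🟩⬜🟫🟦🟩❓
⬛⬛⬛🟫⬜🟩⬜🟫❓
⬛⬛⬛🟩🟩🟩🟦🟩❓
⬛⬛⬛⬛🟩🟩🟦🟫❓

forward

⬛⬛⬛❓❓❓❓❓❓
⬛⬛⬛❓❓❓❓❓❓
⬛⬛⬛🟩🟩🟩🟩❓❓
⬛⬛⬛🟩🟦⬛🟫⬛❓
⬛⬛⬛🟦🔴🟦🟩🟦❓
⬛⬛⬛🟦🟩🟫🟩🟫❓
⬛⬛⬛🟩⬜🟫🟦🟩❓
⬛⬛⬛🟫⬜🟩⬜🟫❓
⬛⬛⬛🟩🟩🟩🟦🟩❓

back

⬛⬛⬛❓❓❓❓❓❓
⬛⬛⬛🟩🟩🟩🟩❓❓
⬛⬛⬛🟩🟦⬛🟫⬛❓
⬛⬛⬛🟦🟩🟦🟩🟦❓
⬛⬛⬛🟦🔴🟫🟩🟫❓
⬛⬛⬛🟩⬜🟫🟦🟩❓
⬛⬛⬛🟫⬜🟩⬜🟫❓
⬛⬛⬛🟩🟩🟩🟦🟩❓
⬛⬛⬛⬛🟩🟩🟦🟫❓

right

⬛⬛❓❓❓❓❓❓❓
⬛⬛🟩🟩🟩🟩❓❓❓
⬛⬛🟩🟦⬛🟫⬛❓❓
⬛⬛🟦🟩🟦🟩🟦❓❓
⬛⬛🟦🟩🔴🟩🟫❓❓
⬛⬛🟩⬜🟫🟦🟩❓❓
⬛⬛🟫⬜🟩⬜🟫❓❓
⬛⬛🟩🟩🟩🟦🟩❓❓
⬛⬛⬛🟩🟩🟦🟫❓❓

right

⬛❓❓❓❓❓❓❓❓
⬛🟩🟩🟩🟩❓❓❓❓
⬛🟩🟦⬛🟫⬛🟫❓❓
⬛🟦🟩🟦🟩🟦🟩❓❓
⬛🟦🟩🟫🔴🟫⬜❓❓
⬛🟩⬜🟫🟦🟩⬜❓❓
⬛🟫⬜🟩⬜🟫🟫❓❓
⬛🟩🟩🟩🟦🟩❓❓❓
⬛⬛🟩🟩🟦🟫❓❓❓

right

❓❓❓❓❓❓❓❓❓
🟩🟩🟩🟩❓❓❓❓❓
🟩🟦⬛🟫⬛🟫🟩❓❓
🟦🟩🟦🟩🟦🟩🟦❓❓
🟦🟩🟫🟩🔴⬜⬜❓❓
🟩⬜🟫🟦🟩⬜🟦❓❓
🟫⬜🟩⬜🟫🟫⬜❓❓
🟩🟩🟩🟦🟩❓❓❓❓
⬛🟩🟩🟦🟫❓❓❓❓

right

❓❓❓❓❓❓❓❓❓
🟩🟩🟩❓❓❓❓❓❓
🟦⬛🟫⬛🟫🟩🟩❓❓
🟩🟦🟩🟦🟩🟦🟩❓❓
🟩🟫🟩🟫🔴⬜🟫❓❓
⬜🟫🟦🟩⬜🟦🟩❓❓
⬜🟩⬜🟫🟫⬜🟦❓❓
🟩🟩🟦🟩❓❓❓❓❓
🟩🟩🟦🟫❓❓❓❓❓

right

❓❓❓❓❓❓❓❓❓
🟩🟩❓❓❓❓❓❓❓
⬛🟫⬛🟫🟩🟩🟦❓❓
🟦🟩🟦🟩🟦🟩⬛❓❓
🟫🟩🟫⬜🔴🟫⬜❓❓
🟫🟦🟩⬜🟦🟩🟦❓❓
🟩⬜🟫🟫⬜🟦🟩❓❓
🟩🟦🟩❓❓❓❓❓❓
🟩🟦🟫❓❓❓❓❓❓

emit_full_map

🟩🟩🟩🟩❓❓❓❓❓
🟩🟦⬛🟫⬛🟫🟩🟩🟦
🟦🟩🟦🟩🟦🟩🟦🟩⬛
🟦🟩🟫🟩🟫⬜🔴🟫⬜
🟩⬜🟫🟦🟩⬜🟦🟩🟦
🟫⬜🟩⬜🟫🟫⬜🟦🟩
🟩🟩🟩🟦🟩❓❓❓❓
⬛🟩🟩🟦🟫❓❓❓❓
🟩🟫⬜🟩🟩❓❓❓❓
🟫🟫🟫🟦🟫❓❓❓❓

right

❓❓❓❓❓❓❓❓❓
🟩❓❓❓❓❓❓❓❓
🟫⬛🟫🟩🟩🟦🟫❓❓
🟩🟦🟩🟦🟩⬛🟩❓❓
🟩🟫⬜⬜🔴⬜🟩❓❓
🟦🟩⬜🟦🟩🟦🟫❓❓
⬜🟫🟫⬜🟦🟩⬛❓❓
🟦🟩❓❓❓❓❓❓❓
🟦🟫❓❓❓❓❓❓❓

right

❓❓❓❓❓❓❓❓❓
❓❓❓❓❓❓❓❓❓
⬛🟫🟩🟩🟦🟫⬜❓❓
🟦🟩🟦🟩⬛🟩🟩❓❓
🟫⬜⬜🟫🔴🟩🟩❓❓
🟩⬜🟦🟩🟦🟫🟩❓❓
🟫🟫⬜🟦🟩⬛⬜❓❓
🟩❓❓❓❓❓❓❓❓
🟫❓❓❓❓❓❓❓❓

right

❓❓❓❓❓❓❓❓❓
❓❓❓❓❓❓❓❓❓
🟫🟩🟩🟦🟫⬜🟩❓❓
🟩🟦🟩⬛🟩🟩🟫❓❓
⬜⬜🟫⬜🔴🟩🟫❓❓
⬜🟦🟩🟦🟫🟩🟩❓❓
🟫⬜🟦🟩⬛⬜⬛❓❓
❓❓❓❓❓❓❓❓❓
❓❓❓❓❓❓❓❓❓

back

❓❓❓❓❓❓❓❓❓
🟫🟩🟩🟦🟫⬜🟩❓❓
🟩🟦🟩⬛🟩🟩🟫❓❓
⬜⬜🟫⬜🟩🟩🟫❓❓
⬜🟦🟩🟦🔴🟩🟩❓❓
🟫⬜🟦🟩⬛⬜⬛❓❓
❓❓🟫🟫🟫🟫🟩❓❓
❓❓❓❓❓❓❓❓❓
❓❓❓❓❓❓❓❓❓

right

❓❓❓❓❓❓❓❓❓
🟩🟩🟦🟫⬜🟩❓❓❓
🟦🟩⬛🟩🟩🟫🟦❓❓
⬜🟫⬜🟩🟩🟫🟦❓❓
🟦🟩🟦🟫🔴🟩🟩❓❓
⬜🟦🟩⬛⬜⬛⬛❓❓
❓🟫🟫🟫🟫🟩🟩❓❓
❓❓❓❓❓❓❓❓❓
❓❓❓❓❓❓❓❓❓

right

❓❓❓❓❓❓❓❓❓
🟩🟦🟫⬜🟩❓❓❓❓
🟩⬛🟩🟩🟫🟦🟩❓❓
🟫⬜🟩🟩🟫🟦⬜❓❓
🟩🟦🟫🟩🔴🟩⬜❓❓
🟦🟩⬛⬜⬛⬛🟩❓❓
🟫🟫🟫🟫🟩🟩🟫❓❓
❓❓❓❓❓❓❓❓❓
❓❓❓❓❓❓❓❓❓

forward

❓❓❓❓❓❓❓❓❓
❓❓❓❓❓❓❓❓❓
🟩🟦🟫⬜🟩🟫🟦❓❓
🟩⬛🟩🟩🟫🟦🟩❓❓
🟫⬜🟩🟩🔴🟦⬜❓❓
🟩🟦🟫🟩🟩🟩⬜❓❓
🟦🟩⬛⬜⬛⬛🟩❓❓
🟫🟫🟫🟫🟩🟩🟫❓❓
❓❓❓❓❓❓❓❓❓

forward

❓❓❓❓❓❓❓❓❓
❓❓❓❓❓❓❓❓❓
❓❓🟦🟩🟫🟦🟩❓❓
🟩🟦🟫⬜🟩🟫🟦❓❓
🟩⬛🟩🟩🔴🟦🟩❓❓
🟫⬜🟩🟩🟫🟦⬜❓❓
🟩🟦🟫🟩🟩🟩⬜❓❓
🟦🟩⬛⬜⬛⬛🟩❓❓
🟫🟫🟫🟫🟩🟩🟫❓❓

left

❓❓❓❓❓❓❓❓❓
❓❓❓❓❓❓❓❓❓
❓❓⬜🟦🟩🟫🟦🟩❓
🟩🟩🟦🟫⬜🟩🟫🟦❓
🟦🟩⬛🟩🔴🟫🟦🟩❓
⬜🟫⬜🟩🟩🟫🟦⬜❓
🟦🟩🟦🟫🟩🟩🟩⬜❓
⬜🟦🟩⬛⬜⬛⬛🟩❓
❓🟫🟫🟫🟫🟩🟩🟫❓

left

❓❓❓❓❓❓❓❓❓
❓❓❓❓❓❓❓❓❓
❓❓🟫⬜🟦🟩🟫🟦🟩
🟫🟩🟩🟦🟫⬜🟩🟫🟦
🟩🟦🟩⬛🔴🟩🟫🟦🟩
⬜⬜🟫⬜🟩🟩🟫🟦⬜
⬜🟦🟩🟦🟫🟩🟩🟩⬜
🟫⬜🟦🟩⬛⬜⬛⬛🟩
❓❓🟫🟫🟫🟫🟩🟩🟫

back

❓❓❓❓❓❓❓❓❓
❓❓🟫⬜🟦🟩🟫🟦🟩
🟫🟩🟩🟦🟫⬜🟩🟫🟦
🟩🟦🟩⬛🟩🟩🟫🟦🟩
⬜⬜🟫⬜🔴🟩🟫🟦⬜
⬜🟦🟩🟦🟫🟩🟩🟩⬜
🟫⬜🟦🟩⬛⬜⬛⬛🟩
❓❓🟫🟫🟫🟫🟩🟩🟫
❓❓❓❓❓❓❓❓❓

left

❓❓❓❓❓❓❓❓❓
❓❓❓🟫⬜🟦🟩🟫🟦
⬛🟫🟩🟩🟦🟫⬜🟩🟫
🟦🟩🟦🟩⬛🟩🟩🟫🟦
🟫⬜⬜🟫🔴🟩🟩🟫🟦
🟩⬜🟦🟩🟦🟫🟩🟩🟩
🟫🟫⬜🟦🟩⬛⬜⬛⬛
🟩❓❓🟫🟫🟫🟫🟩🟩
🟫❓❓❓❓❓❓❓❓

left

❓❓❓❓❓❓❓❓❓
🟩❓❓❓🟫⬜🟦🟩🟫
🟫⬛🟫🟩🟩🟦🟫⬜🟩
🟩🟦🟩🟦🟩⬛🟩🟩🟫
🟩🟫⬜⬜🔴⬜🟩🟩🟫
🟦🟩⬜🟦🟩🟦🟫🟩🟩
⬜🟫🟫⬜🟦🟩⬛⬜⬛
🟦🟩❓❓🟫🟫🟫🟫🟩
🟦🟫❓❓❓❓❓❓❓

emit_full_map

🟩🟩🟩🟩❓❓❓🟫⬜🟦🟩🟫🟦🟩
🟩🟦⬛🟫⬛🟫🟩🟩🟦🟫⬜🟩🟫🟦
🟦🟩🟦🟩🟦🟩🟦🟩⬛🟩🟩🟫🟦🟩
🟦🟩🟫🟩🟫⬜⬜🔴⬜🟩🟩🟫🟦⬜
🟩⬜🟫🟦🟩⬜🟦🟩🟦🟫🟩🟩🟩⬜
🟫⬜🟩⬜🟫🟫⬜🟦🟩⬛⬜⬛⬛🟩
🟩🟩🟩🟦🟩❓❓🟫🟫🟫🟫🟩🟩🟫
⬛🟩🟩🟦🟫❓❓❓❓❓❓❓❓❓
🟩🟫⬜🟩🟩❓❓❓❓❓❓❓❓❓
🟫🟫🟫🟦🟫❓❓❓❓❓❓❓❓❓
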